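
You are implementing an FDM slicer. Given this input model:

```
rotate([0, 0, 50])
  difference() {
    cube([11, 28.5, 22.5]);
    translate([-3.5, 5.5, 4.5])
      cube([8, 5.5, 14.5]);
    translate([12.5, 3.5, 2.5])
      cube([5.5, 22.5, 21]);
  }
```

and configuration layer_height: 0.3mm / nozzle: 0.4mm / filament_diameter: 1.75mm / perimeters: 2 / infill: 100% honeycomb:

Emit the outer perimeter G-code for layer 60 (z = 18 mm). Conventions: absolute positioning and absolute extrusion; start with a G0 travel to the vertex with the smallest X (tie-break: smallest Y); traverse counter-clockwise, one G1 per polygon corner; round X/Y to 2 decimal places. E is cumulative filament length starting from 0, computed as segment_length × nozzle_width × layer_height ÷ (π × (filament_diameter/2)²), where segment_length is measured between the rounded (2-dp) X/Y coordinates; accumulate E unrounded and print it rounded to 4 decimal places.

G0 X-21.83 Y18.32 Z18.00
G1 X-8.43 Y7.07 E0.8729
G1 X-5.53 Y10.52 E1.0977
G1 X-1.32 Y6.98 E1.3722
G1 X-4.21 Y3.54 E1.5963
G1 X0.00 Y0.00 E1.8707
G1 X7.07 Y8.43 E2.4196
G1 X-14.76 Y26.75 E3.8414
G1 X-21.83 Y18.32 E4.3904

At z = 18 mm: the cube (footprint 11×28.5) is included at this height; the cube at (-3.5, 5.5) (footprint 8×5.5) is included at this height; the cube at (12.5, 3.5) is present — its section is the full 5.5×22.5 rectangle; After the difference (first − rest): starting from the 11×28.5 cube, the 8×5.5 cube at (-3.5, 5.5) partially overlaps it — only the 24.75 mm² overlap (of its 44.00 mm²) is removed, clipping the outline; the 5.5×22.5 cube at (12.5, 3.5) misses the remaining region (no effect) — 1 connected region; (rotated 50° about Z; rotation is an isometry so areas/perimeters/island counts are preserved). The outline is a single polygon with 8 vertices. Extrusion per mm of travel: 0.4 × 0.3 / (π × 0.875²) = 0.049890. Accumulating E over each segment gives final E = 4.3904.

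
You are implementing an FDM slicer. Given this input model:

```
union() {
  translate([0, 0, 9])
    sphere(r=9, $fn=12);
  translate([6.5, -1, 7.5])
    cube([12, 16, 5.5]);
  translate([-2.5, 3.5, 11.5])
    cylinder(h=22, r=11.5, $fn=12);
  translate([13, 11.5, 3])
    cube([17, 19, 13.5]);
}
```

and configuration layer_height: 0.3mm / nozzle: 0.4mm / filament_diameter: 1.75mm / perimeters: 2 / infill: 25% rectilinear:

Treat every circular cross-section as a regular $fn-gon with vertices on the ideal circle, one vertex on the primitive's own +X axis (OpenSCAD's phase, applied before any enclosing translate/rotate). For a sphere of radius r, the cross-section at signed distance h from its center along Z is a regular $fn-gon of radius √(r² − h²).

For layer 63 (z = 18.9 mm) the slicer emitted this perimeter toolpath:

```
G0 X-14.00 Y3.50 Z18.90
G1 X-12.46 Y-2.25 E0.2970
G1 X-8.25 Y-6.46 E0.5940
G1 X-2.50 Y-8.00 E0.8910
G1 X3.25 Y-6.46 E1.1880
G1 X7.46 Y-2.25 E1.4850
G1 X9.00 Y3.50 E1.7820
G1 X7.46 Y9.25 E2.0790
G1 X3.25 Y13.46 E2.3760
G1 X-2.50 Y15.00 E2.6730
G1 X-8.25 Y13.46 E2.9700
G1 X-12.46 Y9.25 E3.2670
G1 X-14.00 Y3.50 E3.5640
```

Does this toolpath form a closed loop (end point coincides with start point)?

yes

Start point (G0): (-14.00, 3.50). End point (last G1): the path returns to the start — closed.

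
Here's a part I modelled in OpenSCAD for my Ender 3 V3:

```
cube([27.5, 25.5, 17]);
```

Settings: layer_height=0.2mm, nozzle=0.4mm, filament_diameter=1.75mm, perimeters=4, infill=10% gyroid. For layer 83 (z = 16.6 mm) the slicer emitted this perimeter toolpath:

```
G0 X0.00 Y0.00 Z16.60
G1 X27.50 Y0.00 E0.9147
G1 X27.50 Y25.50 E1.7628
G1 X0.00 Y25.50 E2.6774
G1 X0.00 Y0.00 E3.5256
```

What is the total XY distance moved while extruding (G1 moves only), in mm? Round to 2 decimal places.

Sum the Euclidean lengths of each G1 segment: total = 106.00 mm.

106.00 mm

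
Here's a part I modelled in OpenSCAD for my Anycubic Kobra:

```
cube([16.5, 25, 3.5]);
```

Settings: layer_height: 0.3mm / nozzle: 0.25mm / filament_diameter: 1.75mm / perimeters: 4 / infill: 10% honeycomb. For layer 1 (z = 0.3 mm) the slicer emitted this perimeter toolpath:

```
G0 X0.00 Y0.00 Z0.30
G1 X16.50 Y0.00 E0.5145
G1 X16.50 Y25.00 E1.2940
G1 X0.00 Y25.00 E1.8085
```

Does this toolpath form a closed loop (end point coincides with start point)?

no

Start point (G0): (0.00, 0.00). End point (last G1): the path does not return to the start — open.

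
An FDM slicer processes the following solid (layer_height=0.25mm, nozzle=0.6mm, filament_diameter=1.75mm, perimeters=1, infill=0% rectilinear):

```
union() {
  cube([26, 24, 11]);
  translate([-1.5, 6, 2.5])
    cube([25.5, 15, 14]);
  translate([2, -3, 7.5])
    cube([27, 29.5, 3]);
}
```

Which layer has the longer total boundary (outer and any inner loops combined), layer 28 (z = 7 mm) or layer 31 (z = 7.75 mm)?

layer 31 (z = 7.75 mm)

Layer 28 (z = 7): the 26×24 cube contributes its full rectangle (perimeter 100.00 mm); the 25.5×15 cube at (-1.5, 6) contributes its full rectangle (perimeter 81.00 mm); the cube at (2, -3) does not reach this height (z outside [7.5, 10.5]); Combining (union): the regions partially overlap (shared area 360.00 mm²), so the edge portions inside another operand are dropped and the merged outline is re-measured after clipping — boundary = 103.00 mm. So its perimeter = 103.00 mm. Layer 31 (z = 7.75): the cube is present — its section is the full 26×24 rectangle (perimeter 100.00 mm); the 25.5×15 cube at (-1.5, 6) contributes its full rectangle (perimeter 81.00 mm); the cube at (2, -3) is present — its section is the full 27×29.5 rectangle (perimeter 113.00 mm); Combining (union): the regions partially overlap (shared area 936.00 mm²), so the edge portions inside another operand are dropped and the merged outline is re-measured after clipping — boundary = 120.00 mm. So its perimeter = 120.00 mm. Layer 31 is larger (120.00 vs 103.00 mm).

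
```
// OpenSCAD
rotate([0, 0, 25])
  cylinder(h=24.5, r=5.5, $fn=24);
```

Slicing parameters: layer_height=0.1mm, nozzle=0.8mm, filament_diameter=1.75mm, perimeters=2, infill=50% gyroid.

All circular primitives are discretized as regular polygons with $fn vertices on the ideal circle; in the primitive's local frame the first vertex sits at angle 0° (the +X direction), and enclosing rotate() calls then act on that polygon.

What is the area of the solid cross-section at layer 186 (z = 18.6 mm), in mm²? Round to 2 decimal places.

At z = 18.6 mm: the cylinder: section is a regular 24-gon, circumradius r=5.5 (area = (24/2)·5.500²·sin(360°/24) = 93.95 mm²); (whole slice rotated 25° about Z — lengths, areas and connectivity unchanged). Overall, the cross-section is a single solid region. Net area = 93.95 mm².

93.95 mm²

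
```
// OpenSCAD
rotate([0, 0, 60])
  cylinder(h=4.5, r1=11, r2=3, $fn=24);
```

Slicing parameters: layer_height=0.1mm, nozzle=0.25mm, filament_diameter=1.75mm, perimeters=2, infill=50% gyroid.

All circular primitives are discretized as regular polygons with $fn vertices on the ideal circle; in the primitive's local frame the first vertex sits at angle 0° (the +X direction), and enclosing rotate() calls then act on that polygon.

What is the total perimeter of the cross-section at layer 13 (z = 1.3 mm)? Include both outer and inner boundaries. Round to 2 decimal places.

At z = 1.3 mm: the cone contributes a regular 24-gon of circumradius 8.689 (interpolated between r1=11 and r2=3 at t=0.289) (perimeter = 2·24·8.689·sin(180°/24) = 54.44 mm); (rotated 60° about Z; rotation is an isometry so areas/perimeters/island counts are preserved). Overall, the cross-section is a single solid region. Total boundary length (outer) = 54.44 mm.

54.44 mm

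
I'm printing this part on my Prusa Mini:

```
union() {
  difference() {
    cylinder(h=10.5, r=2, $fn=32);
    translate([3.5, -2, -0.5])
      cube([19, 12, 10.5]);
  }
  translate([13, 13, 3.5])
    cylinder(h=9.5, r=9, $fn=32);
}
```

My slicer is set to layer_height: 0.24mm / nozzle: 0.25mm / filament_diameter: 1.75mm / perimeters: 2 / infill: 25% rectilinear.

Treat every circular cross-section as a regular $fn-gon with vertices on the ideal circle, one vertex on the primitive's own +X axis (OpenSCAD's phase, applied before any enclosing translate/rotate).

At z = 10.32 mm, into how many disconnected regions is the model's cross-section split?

2

At z = 10.32 mm: the r=2 cylinder contributes a regular 32-gon of circumradius 2; the cube at (3.5, -2) does not reach this height (z outside [-0.5, 10]); Taking the first minus the rest: none of the subtracted shapes is present at this height, so the r=2 cylinder is unchanged — 1 connected region; the r=9 cylinder at (13, 13) gives a regular 32-gon of circumradius 9 (constant along its height); Merging all regions: the 2 present regions are separate (no shared area or edge), so areas and boundary lengths simply add and each stays a separate island — 2 connected regions. The result has 2 disconnected regions.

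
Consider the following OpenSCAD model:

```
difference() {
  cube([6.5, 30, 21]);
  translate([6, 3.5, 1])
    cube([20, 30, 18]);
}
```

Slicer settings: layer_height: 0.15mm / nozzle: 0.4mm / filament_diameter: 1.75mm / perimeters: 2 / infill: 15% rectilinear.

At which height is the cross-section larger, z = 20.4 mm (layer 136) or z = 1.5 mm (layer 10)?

layer 136 (z = 20.4 mm)

Layer 136 (z = 20.4): the cube is present — its section is the full 6.5×30 rectangle (area 195.00 mm²); the cube at (6, 3.5) does not reach this height (z outside [1, 19]); After the difference (first − rest): none of the subtracted shapes is present at this height, so the 6.5×30 cube is unchanged — area = 195.00 mm². So its area = 195.00 mm². Layer 10 (z = 1.5): the cube is present — its section is the full 6.5×30 rectangle (area 195.00 mm²); the 20×30 cube at (6, 3.5) contributes its full rectangle (area 600.00 mm²); Taking the first minus the rest: starting from the 6.5×30 cube (195.00 mm²), the 20×30 cube at (6, 3.5) partially overlaps it — only the 13.25 mm² overlap (of its 600.00 mm²) is removed, clipping the outline — area = 181.75 mm². So its area = 181.75 mm². Layer 136 is larger (195.00 vs 181.75 mm²).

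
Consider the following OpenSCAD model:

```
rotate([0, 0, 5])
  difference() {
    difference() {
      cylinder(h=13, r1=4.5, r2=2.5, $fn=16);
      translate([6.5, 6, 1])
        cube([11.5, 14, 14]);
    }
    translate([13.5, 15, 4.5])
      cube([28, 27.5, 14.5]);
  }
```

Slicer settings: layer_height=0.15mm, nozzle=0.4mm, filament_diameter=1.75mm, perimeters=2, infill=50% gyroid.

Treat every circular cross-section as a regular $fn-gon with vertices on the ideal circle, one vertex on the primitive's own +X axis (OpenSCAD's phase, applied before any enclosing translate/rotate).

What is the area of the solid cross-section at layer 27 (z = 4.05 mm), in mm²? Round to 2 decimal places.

At z = 4.05 mm: the cone: at t=0.312 of its height the radius interpolates to r₁+(r₂−r₁)t = 3.877, giving a regular 16-gon of that circumradius (area = (16/2)·3.877²·sin(360°/16) = 46.02 mm²); the 11.5×14 cube at (6.5, 6) contributes its full rectangle (area 161.00 mm²); Subtracting the remaining from the first: starting from the cone (46.02 mm²), the 11.5×14 cube at (6.5, 6) misses the remaining region (no effect) — area = 46.02 mm²; the cube at (13.5, 15) is not intersected at this z (z outside [4.5, 19]); Subtracting the remaining from the first: none of the subtracted shapes is present at this height, so that combined region is unchanged — area = 46.02 mm²; (rotated 5° about Z; rotation is an isometry so areas/perimeters/island counts are preserved). Overall, the cross-section is a single solid region. Net area = 46.02 mm².

46.02 mm²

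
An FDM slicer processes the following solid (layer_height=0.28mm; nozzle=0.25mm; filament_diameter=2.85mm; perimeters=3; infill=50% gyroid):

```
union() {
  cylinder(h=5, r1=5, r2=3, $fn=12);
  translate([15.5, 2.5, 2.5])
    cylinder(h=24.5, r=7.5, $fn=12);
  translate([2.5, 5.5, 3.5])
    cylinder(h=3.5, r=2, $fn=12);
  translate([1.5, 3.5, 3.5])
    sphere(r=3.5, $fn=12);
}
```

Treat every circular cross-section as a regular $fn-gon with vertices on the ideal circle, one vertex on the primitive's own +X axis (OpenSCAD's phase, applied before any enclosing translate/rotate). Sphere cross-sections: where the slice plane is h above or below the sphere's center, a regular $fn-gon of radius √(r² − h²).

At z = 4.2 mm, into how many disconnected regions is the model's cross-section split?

At z = 4.2 mm: the cone (r1=5→r2=3) has section circumradius 3.320 here — a regular 12-gon; the cylinder at (15.5, 2.5): section is a regular 12-gon, circumradius r=7.5; the r=2 cylinder at (2.5, 5.5) contributes a regular 12-gon of circumradius 2; the r=3.5 sphere at (1.5, 3.5) contributes a regular 12-gon of circumradius √(3.5²−0.7²) = 3.429; Merging all regions: the regions partially overlap (shared area 20.07 mm²), so overlapping operands fuse into one piece — 2 connected regions. The result has 2 disconnected regions.

2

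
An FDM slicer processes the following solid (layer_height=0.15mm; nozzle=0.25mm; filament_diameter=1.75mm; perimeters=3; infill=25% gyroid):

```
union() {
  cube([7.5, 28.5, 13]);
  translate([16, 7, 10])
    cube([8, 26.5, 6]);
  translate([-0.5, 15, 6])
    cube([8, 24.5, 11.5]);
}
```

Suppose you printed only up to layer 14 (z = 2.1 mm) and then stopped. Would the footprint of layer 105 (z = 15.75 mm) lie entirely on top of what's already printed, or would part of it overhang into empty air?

part overhangs

Compare the two slices. At z = 2.1: the cube is present — its section is the full 7.5×28.5 rectangle (area 213.75 mm²); the cube at (16, 7) is not intersected at this z (z outside [10, 16]); the cube at (-0.5, 15) does not reach this height (z outside [6, 17.5]); Combining (union): only the 7.5×28.5 cube is present, so the union is just that shape — area = 213.75 mm². At z = 15.75: the cube does not reach this height (z outside [0, 13]); the cube at (16, 7) is present — its section is the full 8×26.5 rectangle (area 212.00 mm²); the cube at (-0.5, 15) (footprint 8×24.5) is included at this height (area 196.00 mm²); Taking the union: the 2 present regions are separate (no shared area or edge), so areas and boundary lengths simply add and each stays a separate island — area = 408.00 mm². Checking containment: at z = 15.75 the cross-section extends beyond the z = 2.1 cross-section by about 306.75 mm².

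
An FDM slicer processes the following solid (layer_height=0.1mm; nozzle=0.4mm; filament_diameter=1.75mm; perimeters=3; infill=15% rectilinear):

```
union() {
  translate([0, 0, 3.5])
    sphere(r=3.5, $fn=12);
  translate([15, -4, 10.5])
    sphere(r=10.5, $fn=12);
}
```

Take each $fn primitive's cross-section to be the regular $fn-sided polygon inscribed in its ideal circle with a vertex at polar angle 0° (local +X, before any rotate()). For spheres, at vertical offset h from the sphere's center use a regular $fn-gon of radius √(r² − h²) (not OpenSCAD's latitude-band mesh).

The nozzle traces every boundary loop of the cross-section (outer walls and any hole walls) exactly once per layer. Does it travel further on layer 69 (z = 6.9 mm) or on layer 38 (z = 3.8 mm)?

layer 38 (z = 3.8 mm)

Layer 69 (z = 6.9): the sphere: section is a regular 12-gon, circumradius = √(r²−h²) = √(3.5²−3.4²) = 0.831 (perimeter = 2·12·0.831·sin(180°/12) = 5.16 mm); the sphere at (15, -4): section is a regular 12-gon, circumradius = √(r²−h²) = √(10.5²−3.6²) = 9.864 (perimeter = 2·12·9.864·sin(180°/12) = 61.27 mm); Merging all regions: the 2 present regions are separate (no shared area or edge), so areas and boundary lengths simply add and each stays a separate island — boundary = 66.43 mm. So its perimeter = 66.43 mm. Layer 38 (z = 3.8): the r=3.5 sphere slices to a regular 12-gon of circumradius 3.487 (√(r²−h²) with h=0.3 from center) (perimeter = 2·12·3.487·sin(180°/12) = 21.66 mm); the sphere at (15, -4): section is a regular 12-gon, circumradius = √(r²−h²) = √(10.5²−6.7²) = 8.085 (perimeter = 2·12·8.085·sin(180°/12) = 50.22 mm); Taking the union: the 2 present regions are separate (no shared area or edge), so areas and boundary lengths simply add and each stays a separate island — boundary = 71.88 mm. So its perimeter = 71.88 mm. Layer 38 is larger (71.88 vs 66.43 mm).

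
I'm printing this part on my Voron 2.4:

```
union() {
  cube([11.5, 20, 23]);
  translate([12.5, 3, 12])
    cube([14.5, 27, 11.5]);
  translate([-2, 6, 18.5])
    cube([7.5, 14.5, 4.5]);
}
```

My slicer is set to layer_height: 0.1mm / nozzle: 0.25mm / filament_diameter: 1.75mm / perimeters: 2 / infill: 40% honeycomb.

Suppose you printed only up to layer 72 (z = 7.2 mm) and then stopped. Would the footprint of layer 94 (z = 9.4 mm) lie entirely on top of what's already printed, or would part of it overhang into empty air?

Compare the two slices. At z = 7.2: the cube (footprint 11.5×20) is included at this height (area 230.00 mm²); the cube at (12.5, 3) is absent (z outside [12, 23.5]); the cube at (-2, 6) does not reach this height (z outside [18.5, 23]); Merging all regions: only the 11.5×20 cube is present, so the union is just that shape — area = 230.00 mm². At z = 9.4: the 11.5×20 cube contributes its full rectangle (area 230.00 mm²); the cube at (12.5, 3) is not intersected at this z (z outside [12, 23.5]); the cube at (-2, 6) does not reach this height (z outside [18.5, 23]); Taking the union: only the 11.5×20 cube is present, so the union is just that shape — area = 230.00 mm². Checking containment: the cross-section at z = 9.4 is a subset of the cross-section at z = 7.2.

entirely on top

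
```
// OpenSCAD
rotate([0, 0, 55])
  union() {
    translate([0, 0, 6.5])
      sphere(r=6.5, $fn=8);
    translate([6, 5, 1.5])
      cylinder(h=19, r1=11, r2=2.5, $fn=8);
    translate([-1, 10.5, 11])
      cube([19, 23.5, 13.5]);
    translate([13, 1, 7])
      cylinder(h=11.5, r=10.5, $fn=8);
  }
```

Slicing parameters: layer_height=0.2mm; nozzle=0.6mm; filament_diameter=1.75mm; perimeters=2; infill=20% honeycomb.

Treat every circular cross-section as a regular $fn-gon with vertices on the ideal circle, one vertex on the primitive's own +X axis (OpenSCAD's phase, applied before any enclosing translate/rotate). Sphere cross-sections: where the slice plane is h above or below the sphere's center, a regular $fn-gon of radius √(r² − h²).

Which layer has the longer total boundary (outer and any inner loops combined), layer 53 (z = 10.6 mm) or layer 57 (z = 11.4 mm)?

layer 57 (z = 11.4 mm)

Layer 53 (z = 10.6): the r=6.5 sphere contributes a regular 8-gon of circumradius √(6.5²−4.1²) = 5.044 (perimeter = 2·8·5.044·sin(180°/8) = 30.88 mm); the cone at (6, 5): at t=0.479 of its height the radius interpolates to r₁+(r₂−r₁)t = 6.929, giving a regular 8-gon of that circumradius (perimeter = 2·8·6.929·sin(180°/8) = 42.43 mm); the cube at (-1, 10.5) is not intersected at this z (z outside [11, 24.5]); the r=10.5 cylinder at (13, 1) gives a regular 8-gon of circumradius 10.5 (constant along its height) (perimeter = 2·8·10.500·sin(180°/8) = 64.29 mm); Combining (union): the regions partially overlap (shared area 103.67 mm²), so the edge portions inside another operand are dropped and the merged outline is re-measured after clipping — boundary = 82.36 mm; (whole slice rotated 55° about Z — lengths, areas and connectivity unchanged). So its perimeter = 82.36 mm. Layer 57 (z = 11.4): the r=6.5 sphere contributes a regular 8-gon of circumradius √(6.5²−4.9²) = 4.271 (perimeter = 2·8·4.271·sin(180°/8) = 26.15 mm); the cone at (6, 5) contributes a regular 8-gon of circumradius 6.571 (interpolated between r1=11 and r2=2.5 at t=0.521) (perimeter = 2·8·6.571·sin(180°/8) = 40.23 mm); the cube at (-1, 10.5) (footprint 19×23.5) is included at this height (perimeter 85.00 mm); the cylinder at (13, 1): section is a regular 8-gon, circumradius r=10.5 (perimeter = 2·8·10.500·sin(180°/8) = 64.29 mm); Combining (union): the regions partially overlap (shared area 93.04 mm²), so the edge portions inside another operand are dropped and the merged outline is re-measured after clipping — boundary (outer + 1 inner loop) = 145.66 mm; (whole slice rotated 55° about Z — lengths, areas and connectivity unchanged). So its perimeter = 145.66 mm. Layer 57 is larger (145.66 vs 82.36 mm).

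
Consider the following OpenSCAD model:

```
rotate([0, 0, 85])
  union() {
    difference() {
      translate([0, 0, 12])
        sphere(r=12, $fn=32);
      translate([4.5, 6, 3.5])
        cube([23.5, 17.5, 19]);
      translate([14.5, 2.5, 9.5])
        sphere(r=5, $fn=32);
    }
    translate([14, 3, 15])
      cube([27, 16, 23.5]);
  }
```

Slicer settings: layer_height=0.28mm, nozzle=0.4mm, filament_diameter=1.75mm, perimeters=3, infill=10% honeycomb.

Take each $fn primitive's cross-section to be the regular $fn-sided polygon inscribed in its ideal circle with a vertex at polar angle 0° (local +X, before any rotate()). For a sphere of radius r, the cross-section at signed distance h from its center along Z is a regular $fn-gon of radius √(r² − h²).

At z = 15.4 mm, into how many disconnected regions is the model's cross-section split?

At z = 15.4 mm: the r=12 sphere slices to a regular 32-gon of circumradius 11.508 (√(r²−h²) with h=3.4 from center); the cube at (4.5, 6) is present — its section is the full 23.5×17.5 rectangle; the sphere at (14.5, 2.5) is absent (|z−center|=5.900 > r=5); Subtracting the remaining from the first: starting from the r=12 sphere, the 23.5×17.5 cube at (4.5, 6) partially overlaps it — only the 14.54 mm² overlap (of its 411.25 mm²) is removed, clipping the outline — 1 connected region; the cube at (14, 3) is present — its section is the full 27×16 rectangle; Merging all regions: the 2 present regions are separate (no shared area or edge), so areas and boundary lengths simply add and each stays a separate island — 2 connected regions; (whole slice rotated 85° about Z — lengths, areas and connectivity unchanged). The result has 2 disconnected regions.

2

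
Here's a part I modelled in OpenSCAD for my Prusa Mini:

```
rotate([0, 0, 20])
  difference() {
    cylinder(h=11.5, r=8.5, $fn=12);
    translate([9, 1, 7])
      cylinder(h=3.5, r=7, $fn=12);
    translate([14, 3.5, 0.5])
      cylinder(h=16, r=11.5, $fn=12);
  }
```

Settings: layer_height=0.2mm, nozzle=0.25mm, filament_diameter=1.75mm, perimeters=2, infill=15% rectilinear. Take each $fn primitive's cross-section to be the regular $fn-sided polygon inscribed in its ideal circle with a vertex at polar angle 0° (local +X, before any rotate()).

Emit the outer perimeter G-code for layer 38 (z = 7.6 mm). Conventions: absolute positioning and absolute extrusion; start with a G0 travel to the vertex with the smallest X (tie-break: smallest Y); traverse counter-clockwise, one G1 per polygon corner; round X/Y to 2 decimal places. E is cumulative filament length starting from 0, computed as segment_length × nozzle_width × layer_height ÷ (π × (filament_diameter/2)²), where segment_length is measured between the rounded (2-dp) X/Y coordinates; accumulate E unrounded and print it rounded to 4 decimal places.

At z = 7.6 mm: the cylinder: section is a regular 12-gon, circumradius r=8.5; the r=7 cylinder at (9, 1) gives a regular 12-gon of circumradius 7 (constant along its height); the cylinder at (14, 3.5): section is a regular 12-gon, circumradius r=11.5; Taking the first minus the rest: starting from the r=8.5 cylinder, the r=7 cylinder at (9, 1) partially overlaps it — only the 51.25 mm² overlap (of its 147.00 mm²) is removed, clipping the outline; the r=11.5 cylinder at (14, 3.5) partially overlaps it — only the 3.14 mm² overlap (of its 396.75 mm²) is removed, clipping the outline — 1 connected region; (rotated 20° about Z; rotation is an isometry so areas/perimeters/island counts are preserved). The outline is a single polygon with 15 vertices. Extrusion per mm of travel: 0.25 × 0.2 / (π × 0.875²) = 0.020788. Accumulating E over each segment gives final E = 1.0876.

G0 X-8.37 Y1.48 Z7.60
G1 X-7.99 Y-2.91 E0.0916
G1 X-5.46 Y-6.51 E0.1831
G1 X-1.48 Y-8.37 E0.2744
G1 X2.91 Y-7.99 E0.3660
G1 X6.51 Y-5.46 E0.4575
G1 X7.75 Y-2.80 E0.5185
G1 X6.90 Y-2.88 E0.5362
G1 X3.62 Y-1.34 E0.6115
G1 X1.54 Y1.62 E0.6867
G1 X1.34 Y3.88 E0.7339
G1 X1.15 Y4.14 E0.7406
G1 X0.79 Y8.31 E0.8276
G1 X-2.91 Y7.99 E0.9048
G1 X-6.51 Y5.46 E0.9963
G1 X-8.37 Y1.48 E1.0876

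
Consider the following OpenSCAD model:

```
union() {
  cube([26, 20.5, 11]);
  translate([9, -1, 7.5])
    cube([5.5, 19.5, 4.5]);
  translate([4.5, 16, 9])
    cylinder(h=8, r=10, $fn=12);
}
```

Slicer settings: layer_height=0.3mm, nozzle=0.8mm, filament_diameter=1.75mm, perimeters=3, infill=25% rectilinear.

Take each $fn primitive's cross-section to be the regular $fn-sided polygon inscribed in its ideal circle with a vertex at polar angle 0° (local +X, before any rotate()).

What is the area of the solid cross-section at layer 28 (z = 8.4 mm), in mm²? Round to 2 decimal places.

538.50 mm²

At z = 8.4 mm: the cube is present — its section is the full 26×20.5 rectangle (area 533.00 mm²); the cube at (9, -1) (footprint 5.5×19.5) is included at this height (area 107.25 mm²); the cylinder at (4.5, 16) does not reach this height (z outside [9, 17]); Merging all regions: the regions partially overlap — summed areas 640.25 mm² minus the doubly-counted overlap 101.75 mm² gives 538.50 mm² — area = 538.50 mm². Overall, the cross-section is a single solid region. Net area = 538.50 mm².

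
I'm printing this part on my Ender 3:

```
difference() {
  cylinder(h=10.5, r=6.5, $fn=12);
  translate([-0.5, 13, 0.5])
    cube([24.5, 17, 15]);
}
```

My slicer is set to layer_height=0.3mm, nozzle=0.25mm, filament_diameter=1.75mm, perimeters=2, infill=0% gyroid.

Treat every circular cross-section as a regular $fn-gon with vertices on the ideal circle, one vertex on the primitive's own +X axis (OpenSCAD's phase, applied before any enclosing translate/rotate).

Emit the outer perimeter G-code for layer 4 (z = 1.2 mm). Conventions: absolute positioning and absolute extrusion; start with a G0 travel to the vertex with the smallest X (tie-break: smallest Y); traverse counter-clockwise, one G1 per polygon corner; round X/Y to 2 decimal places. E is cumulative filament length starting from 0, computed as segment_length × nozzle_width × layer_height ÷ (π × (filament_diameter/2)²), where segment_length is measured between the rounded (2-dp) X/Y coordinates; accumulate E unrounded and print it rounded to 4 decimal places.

G0 X-6.50 Y0.00 Z1.20
G1 X-5.63 Y-3.25 E0.1049
G1 X-3.25 Y-5.63 E0.2099
G1 X0.00 Y-6.50 E0.3148
G1 X3.25 Y-5.63 E0.4197
G1 X5.63 Y-3.25 E0.5246
G1 X6.50 Y0.00 E0.6295
G1 X5.63 Y3.25 E0.7344
G1 X3.25 Y5.63 E0.8394
G1 X0.00 Y6.50 E0.9443
G1 X-3.25 Y5.63 E1.0492
G1 X-5.63 Y3.25 E1.1542
G1 X-6.50 Y0.00 E1.2591

At z = 1.2 mm: the cylinder: section is a regular 12-gon, circumradius r=6.5; the cube at (-0.5, 13) (footprint 24.5×17) is included at this height; Subtracting the remaining from the first: starting from the r=6.5 cylinder, the 24.5×17 cube at (-0.5, 13) misses the remaining region (no effect) — 1 connected region. The outline is a single polygon with 12 vertices. Extrusion per mm of travel: 0.25 × 0.3 / (π × 0.875²) = 0.031181. Accumulating E over each segment gives final E = 1.2591.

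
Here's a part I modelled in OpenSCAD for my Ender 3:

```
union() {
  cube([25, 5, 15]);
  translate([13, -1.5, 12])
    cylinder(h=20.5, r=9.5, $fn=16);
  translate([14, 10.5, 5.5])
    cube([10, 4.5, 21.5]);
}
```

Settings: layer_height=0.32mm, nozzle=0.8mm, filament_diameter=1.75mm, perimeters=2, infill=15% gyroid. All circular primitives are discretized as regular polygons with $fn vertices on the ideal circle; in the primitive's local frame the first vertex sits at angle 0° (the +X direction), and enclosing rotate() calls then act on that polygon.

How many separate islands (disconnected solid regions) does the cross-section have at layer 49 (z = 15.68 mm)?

2

At z = 15.68 mm: the cube is absent (z outside [0, 15]); the r=9.5 cylinder at (13, -1.5) gives a regular 16-gon of circumradius 9.5 (constant along its height); the cube at (14, 10.5) (footprint 10×4.5) is included at this height; Combining (union): the 2 present regions are separate (no shared area or edge), so areas and boundary lengths simply add and each stays a separate island — 2 connected regions. Overall, the cross-section has 2 separate islands. Island count = 2.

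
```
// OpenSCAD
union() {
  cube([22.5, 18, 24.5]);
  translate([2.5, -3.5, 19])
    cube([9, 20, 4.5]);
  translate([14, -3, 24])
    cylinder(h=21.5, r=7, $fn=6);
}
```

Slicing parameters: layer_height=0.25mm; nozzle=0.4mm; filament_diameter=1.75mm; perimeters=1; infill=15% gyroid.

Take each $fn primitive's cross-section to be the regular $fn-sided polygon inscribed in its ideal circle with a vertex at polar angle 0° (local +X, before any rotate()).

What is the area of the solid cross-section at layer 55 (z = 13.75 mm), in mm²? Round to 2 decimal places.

405.00 mm²

At z = 13.75 mm: the 22.5×18 cube contributes its full rectangle (area 405.00 mm²); the cube at (2.5, -3.5) is not intersected at this z (z outside [19, 23.5]); the cylinder at (14, -3) is absent (z outside [24, 45.5]); Combining (union): only the 22.5×18 cube is present, so the union is just that shape — area = 405.00 mm². Overall, the cross-section is a single solid region. Net area = 405.00 mm².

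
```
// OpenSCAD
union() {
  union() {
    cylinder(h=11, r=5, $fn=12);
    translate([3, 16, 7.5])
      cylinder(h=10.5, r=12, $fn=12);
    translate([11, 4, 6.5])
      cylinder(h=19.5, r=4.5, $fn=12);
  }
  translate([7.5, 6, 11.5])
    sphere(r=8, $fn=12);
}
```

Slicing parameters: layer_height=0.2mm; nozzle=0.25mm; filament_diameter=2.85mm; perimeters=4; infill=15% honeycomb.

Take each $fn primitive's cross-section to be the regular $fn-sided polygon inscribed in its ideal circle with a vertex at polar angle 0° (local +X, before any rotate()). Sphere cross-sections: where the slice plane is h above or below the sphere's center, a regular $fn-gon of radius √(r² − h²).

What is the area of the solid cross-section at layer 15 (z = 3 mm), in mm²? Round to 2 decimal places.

75.00 mm²

At z = 3 mm: the r=5 cylinder contributes a regular 12-gon of circumradius 5 (area = (12/2)·5.000²·sin(360°/12) = 75.00 mm²); the cylinder at (3, 16) is not intersected at this z (z outside [7.5, 18]); the cylinder at (11, 4) does not reach this height (z outside [6.5, 26]); Taking the union: only the r=5 cylinder is present, so the union is just that shape — area = 75.00 mm²; the sphere at (7.5, 6) is not intersected at this z (|z−center|=8.500 > r=8); Taking the union: only that combined region is present, so the union is just that shape — area = 75.00 mm². Overall, the cross-section is a single solid region. Net area = 75.00 mm².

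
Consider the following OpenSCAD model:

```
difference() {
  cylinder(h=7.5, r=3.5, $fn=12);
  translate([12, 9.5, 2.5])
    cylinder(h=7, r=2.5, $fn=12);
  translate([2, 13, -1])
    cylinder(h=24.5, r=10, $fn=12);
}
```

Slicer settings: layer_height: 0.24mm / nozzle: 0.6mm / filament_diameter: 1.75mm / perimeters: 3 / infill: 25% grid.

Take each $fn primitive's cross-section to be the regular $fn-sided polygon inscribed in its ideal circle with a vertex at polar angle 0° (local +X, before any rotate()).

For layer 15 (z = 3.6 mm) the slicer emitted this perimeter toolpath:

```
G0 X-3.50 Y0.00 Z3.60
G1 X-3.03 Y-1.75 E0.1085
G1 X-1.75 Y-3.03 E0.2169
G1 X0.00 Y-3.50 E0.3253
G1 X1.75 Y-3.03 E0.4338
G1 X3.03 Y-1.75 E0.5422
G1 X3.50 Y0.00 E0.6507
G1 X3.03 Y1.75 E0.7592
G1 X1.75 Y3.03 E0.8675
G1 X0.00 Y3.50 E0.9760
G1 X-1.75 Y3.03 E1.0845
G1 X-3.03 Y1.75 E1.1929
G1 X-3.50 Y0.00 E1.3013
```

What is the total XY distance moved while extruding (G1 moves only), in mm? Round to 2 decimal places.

21.74 mm

Sum the Euclidean lengths of each G1 segment: total = 21.74 mm.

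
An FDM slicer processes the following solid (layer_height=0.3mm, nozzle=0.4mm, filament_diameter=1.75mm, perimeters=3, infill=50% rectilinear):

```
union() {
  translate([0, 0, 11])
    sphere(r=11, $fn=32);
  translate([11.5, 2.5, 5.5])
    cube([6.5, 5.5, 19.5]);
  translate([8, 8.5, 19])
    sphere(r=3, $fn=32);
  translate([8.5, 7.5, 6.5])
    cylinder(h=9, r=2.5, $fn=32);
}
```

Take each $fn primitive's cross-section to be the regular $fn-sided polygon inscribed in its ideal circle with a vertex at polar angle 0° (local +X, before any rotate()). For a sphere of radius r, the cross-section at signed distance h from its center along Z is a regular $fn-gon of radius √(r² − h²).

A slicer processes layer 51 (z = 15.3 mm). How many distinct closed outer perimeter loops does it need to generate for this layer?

At z = 15.3 mm: the r=11 sphere contributes a regular 32-gon of circumradius √(11²−4.3²) = 10.125; the cube at (11.5, 2.5) is present — its section is the full 6.5×5.5 rectangle; the sphere at (8, 8.5) is absent (|z−center|=3.700 > r=3); the r=2.5 cylinder at (8.5, 7.5) gives a regular 32-gon of circumradius 2.5 (constant along its height); Merging all regions: the regions partially overlap (shared area 3.52 mm²), so overlapping operands fuse into one piece — 2 connected regions. The result has 2 disconnected regions.

2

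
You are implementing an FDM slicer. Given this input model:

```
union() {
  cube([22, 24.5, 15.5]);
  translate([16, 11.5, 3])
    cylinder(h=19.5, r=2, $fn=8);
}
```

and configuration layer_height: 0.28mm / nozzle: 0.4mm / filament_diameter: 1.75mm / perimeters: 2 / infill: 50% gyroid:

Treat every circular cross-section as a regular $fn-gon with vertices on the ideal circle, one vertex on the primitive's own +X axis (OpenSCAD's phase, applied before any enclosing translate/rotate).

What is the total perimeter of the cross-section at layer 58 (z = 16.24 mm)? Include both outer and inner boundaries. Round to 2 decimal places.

At z = 16.24 mm: the cube is not intersected at this z (z outside [0, 15.5]); the cylinder at (16, 11.5): section is a regular 8-gon, circumradius r=2 (perimeter = 2·8·2.000·sin(180°/8) = 12.25 mm); Combining (union): only the r=2 cylinder at (16, 11.5) is present, so the union is just that shape — boundary = 12.25 mm. Overall, the cross-section is a single solid region. Total boundary length (outer) = 12.25 mm.

12.25 mm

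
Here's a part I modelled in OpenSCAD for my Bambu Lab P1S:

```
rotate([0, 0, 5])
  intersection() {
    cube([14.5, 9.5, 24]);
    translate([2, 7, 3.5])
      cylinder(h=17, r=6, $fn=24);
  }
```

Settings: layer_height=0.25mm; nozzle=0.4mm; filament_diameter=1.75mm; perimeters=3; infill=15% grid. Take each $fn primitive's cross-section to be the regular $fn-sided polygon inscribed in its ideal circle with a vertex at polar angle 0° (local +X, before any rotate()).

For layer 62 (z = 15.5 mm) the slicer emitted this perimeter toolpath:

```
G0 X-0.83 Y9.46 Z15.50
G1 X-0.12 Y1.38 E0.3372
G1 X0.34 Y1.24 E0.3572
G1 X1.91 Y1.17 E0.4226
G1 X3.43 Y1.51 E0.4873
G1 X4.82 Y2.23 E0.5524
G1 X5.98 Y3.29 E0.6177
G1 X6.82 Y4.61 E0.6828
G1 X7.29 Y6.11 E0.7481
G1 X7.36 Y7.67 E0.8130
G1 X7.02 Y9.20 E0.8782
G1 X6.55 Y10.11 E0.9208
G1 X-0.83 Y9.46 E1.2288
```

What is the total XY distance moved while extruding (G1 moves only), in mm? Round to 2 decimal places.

29.56 mm

Sum the Euclidean lengths of each G1 segment: total = 29.56 mm.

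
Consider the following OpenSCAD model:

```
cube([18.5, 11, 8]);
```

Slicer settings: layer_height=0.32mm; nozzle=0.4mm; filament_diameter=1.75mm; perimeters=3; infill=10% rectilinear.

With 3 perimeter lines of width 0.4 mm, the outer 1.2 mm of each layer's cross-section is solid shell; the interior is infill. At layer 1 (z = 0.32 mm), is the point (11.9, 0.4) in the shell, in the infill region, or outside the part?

shell

At z = 0.32 mm: the cube (footprint 18.5×11) is included at this height. Overall, the cross-section is a single solid region. The nearest boundary edge runs (0.00, 0.00)→(18.50, 0.00); distance from the point to it = 0.40 mm. The point is inside the cross-section, 0.40 mm from the nearest boundary — within the 1.2 mm shell band (3 × 0.4).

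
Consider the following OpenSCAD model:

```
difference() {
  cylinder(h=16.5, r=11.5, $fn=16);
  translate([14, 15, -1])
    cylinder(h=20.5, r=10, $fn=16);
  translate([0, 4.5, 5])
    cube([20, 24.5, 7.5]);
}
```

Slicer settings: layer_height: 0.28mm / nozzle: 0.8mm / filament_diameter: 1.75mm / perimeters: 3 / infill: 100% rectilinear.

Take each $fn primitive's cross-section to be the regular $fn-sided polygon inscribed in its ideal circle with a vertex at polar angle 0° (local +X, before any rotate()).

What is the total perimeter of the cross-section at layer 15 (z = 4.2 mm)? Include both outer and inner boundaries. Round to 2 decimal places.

71.79 mm

At z = 4.2 mm: the r=11.5 cylinder gives a regular 16-gon of circumradius 11.5 (constant along its height) (perimeter = 2·16·11.500·sin(180°/16) = 71.79 mm); the r=10 cylinder at (14, 15) contributes a regular 16-gon of circumradius 10 (perimeter = 2·16·10.000·sin(180°/16) = 62.43 mm); the cube at (0, 4.5) is absent (z outside [5, 12.5]); Subtracting the remaining from the first: starting from the r=11.5 cylinder, the r=10 cylinder at (14, 15) partially overlaps it — only the 2.43 mm² overlap (of its 306.15 mm²) is removed, clipping the outline — boundary = 71.79 mm. Overall, the cross-section is a single solid region. Total boundary length (outer) = 71.79 mm.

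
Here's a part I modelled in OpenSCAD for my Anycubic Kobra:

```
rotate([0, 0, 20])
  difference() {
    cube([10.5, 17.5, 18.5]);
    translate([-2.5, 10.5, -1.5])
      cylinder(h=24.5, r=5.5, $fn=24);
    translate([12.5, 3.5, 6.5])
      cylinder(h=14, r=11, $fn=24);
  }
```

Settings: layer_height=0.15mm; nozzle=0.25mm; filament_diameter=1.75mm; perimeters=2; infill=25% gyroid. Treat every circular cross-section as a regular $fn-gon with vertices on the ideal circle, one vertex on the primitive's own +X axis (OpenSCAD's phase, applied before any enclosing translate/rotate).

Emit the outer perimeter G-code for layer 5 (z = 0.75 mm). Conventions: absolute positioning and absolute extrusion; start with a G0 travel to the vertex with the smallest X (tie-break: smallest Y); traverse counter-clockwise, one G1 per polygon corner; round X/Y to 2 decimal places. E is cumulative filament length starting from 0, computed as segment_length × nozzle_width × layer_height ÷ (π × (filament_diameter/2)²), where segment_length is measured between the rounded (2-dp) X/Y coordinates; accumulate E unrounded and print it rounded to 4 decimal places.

G0 X-5.99 Y16.44 Z0.75
G1 X-5.26 Y14.44 E0.0332
G1 X-4.99 Y14.43 E0.0374
G1 X-3.62 Y14.00 E0.0598
G1 X-2.41 Y13.22 E0.0822
G1 X-1.44 Y12.17 E0.1045
G1 X-0.77 Y10.89 E0.1270
G1 X-0.46 Y9.49 E0.1494
G1 X-0.52 Y8.06 E0.1717
G1 X-0.96 Y6.69 E0.1942
G1 X-1.73 Y5.48 E0.2165
G1 X-1.93 Y5.29 E0.2208
G1 X0.00 Y0.00 E0.3086
G1 X9.87 Y3.59 E0.4723
G1 X3.88 Y20.04 E0.7453
G1 X-5.99 Y16.44 E0.9091

At z = 0.75 mm: the cube (footprint 10.5×17.5) is included at this height; the r=5.5 cylinder at (-2.5, 10.5) contributes a regular 24-gon of circumradius 5.5; the cylinder at (12.5, 3.5) is not intersected at this z (z outside [6.5, 20.5]); Subtracting the remaining from the first: starting from the 10.5×17.5 cube, the r=5.5 cylinder at (-2.5, 10.5) partially overlaps it — only the 20.63 mm² overlap (of its 93.95 mm²) is removed, clipping the outline — 1 connected region; (rotated 20° about Z; rotation is an isometry so areas/perimeters/island counts are preserved). The outline is a single polygon with 15 vertices. Extrusion per mm of travel: 0.25 × 0.15 / (π × 0.875²) = 0.015591. Accumulating E over each segment gives final E = 0.9091.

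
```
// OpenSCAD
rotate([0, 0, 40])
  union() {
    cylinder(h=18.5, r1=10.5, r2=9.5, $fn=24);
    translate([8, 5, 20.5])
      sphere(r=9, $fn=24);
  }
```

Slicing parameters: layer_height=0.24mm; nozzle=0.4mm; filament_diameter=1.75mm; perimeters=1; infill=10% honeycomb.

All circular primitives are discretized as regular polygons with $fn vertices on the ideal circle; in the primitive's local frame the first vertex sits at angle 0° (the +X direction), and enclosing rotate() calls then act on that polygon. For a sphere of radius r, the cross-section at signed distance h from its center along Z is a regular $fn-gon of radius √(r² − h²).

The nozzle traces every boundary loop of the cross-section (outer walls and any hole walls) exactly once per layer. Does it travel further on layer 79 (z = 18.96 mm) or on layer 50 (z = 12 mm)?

Layer 79 (z = 18.96): the cone does not reach this height (z outside [0, 18.5]); the sphere at (8, 5): section is a regular 24-gon, circumradius = √(r²−h²) = √(9²−1.54²) = 8.867 (perimeter = 2·24·8.867·sin(180°/24) = 55.56 mm); Combining (union): only the r=9 sphere at (8, 5) is present, so the union is just that shape — boundary = 55.56 mm; (rotated 40° about Z; rotation is an isometry so areas/perimeters/island counts are preserved). So its perimeter = 55.56 mm. Layer 50 (z = 12): the cone (r1=10.5→r2=9.5) has section circumradius 9.851 here — a regular 24-gon (perimeter = 2·24·9.851·sin(180°/24) = 61.72 mm); the r=9 sphere at (8, 5) slices to a regular 24-gon of circumradius 2.958 (√(r²−h²) with h=8.5 from center) (perimeter = 2·24·2.958·sin(180°/24) = 18.53 mm); Combining (union): the regions partially overlap (shared area 14.85 mm²), so the edge portions inside another operand are dropped and the merged outline is re-measured after clipping — boundary = 65.15 mm; (rotated 40° about Z; rotation is an isometry so areas/perimeters/island counts are preserved). So its perimeter = 65.15 mm. Layer 50 is larger (65.15 vs 55.56 mm).

layer 50 (z = 12 mm)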